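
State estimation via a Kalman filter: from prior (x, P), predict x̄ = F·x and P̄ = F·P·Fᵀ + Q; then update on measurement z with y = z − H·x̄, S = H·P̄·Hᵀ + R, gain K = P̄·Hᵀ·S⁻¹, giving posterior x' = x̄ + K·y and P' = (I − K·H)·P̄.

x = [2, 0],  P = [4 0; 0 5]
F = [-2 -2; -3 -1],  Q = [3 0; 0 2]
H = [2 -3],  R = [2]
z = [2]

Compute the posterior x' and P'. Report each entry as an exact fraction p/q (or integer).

x' = [-356/137, -334/137]
P' = [4767/137 3194/137; 3194/137 2170/137]

x̄ = F·x = [-4, -6]
P̄ = F·P·Fᵀ + Q = [39 34; 34 43]
y = z − H·x̄ = [-8]
S = H·P̄·Hᵀ + R = [137]
K = P̄·Hᵀ·S⁻¹ = [-24/137; -61/137]
x' = x̄ + K·y = [-356/137, -334/137]
P' = (I − K·H)·P̄ = [4767/137 3194/137; 3194/137 2170/137]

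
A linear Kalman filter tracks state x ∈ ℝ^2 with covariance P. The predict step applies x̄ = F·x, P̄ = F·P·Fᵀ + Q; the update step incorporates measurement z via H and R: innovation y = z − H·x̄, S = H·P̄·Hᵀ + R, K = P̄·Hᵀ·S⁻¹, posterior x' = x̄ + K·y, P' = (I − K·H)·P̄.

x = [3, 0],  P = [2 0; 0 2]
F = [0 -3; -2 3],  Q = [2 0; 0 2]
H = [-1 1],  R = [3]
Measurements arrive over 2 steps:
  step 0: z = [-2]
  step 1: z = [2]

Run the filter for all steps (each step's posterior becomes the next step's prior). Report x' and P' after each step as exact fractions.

step 0: x̄ = F·x = [0, -6]
step 0: P̄ = F·P·Fᵀ + Q = [20 -18; -18 28]
step 0: y = z − H·x̄ = [4]
step 0: S = H·P̄·Hᵀ + R = [87]
step 0: K = P̄·Hᵀ·S⁻¹ = [-38/87; 46/87]
step 0: x' = x̄ + K·y = [-152/87, -338/87]
step 0: P' = (I − K·H)·P̄ = [296/87 182/87; 182/87 320/87]
step 1: x̄ = F·x = [338/29, -710/87]
step 1: P̄ = F·P·Fᵀ + Q = [1018/29 -596/29; -596/29 2054/87]
step 1: y = z − H·x̄ = [1898/87]
step 1: S = H·P̄·Hᵀ + R = [8945/87]
step 1: K = P̄·Hᵀ·S⁻¹ = [-4842/8945; 3842/8945]
step 1: x' = x̄ + K·y = [-1378/8945, 10818/8945]
step 1: P' = (I − K·H)·P̄ = [44518/8945 29992/8945; 29992/8945 41518/8945]

step 0: x' = [-152/87, -338/87], P' = [296/87 182/87; 182/87 320/87]
step 1: x' = [-1378/8945, 10818/8945], P' = [44518/8945 29992/8945; 29992/8945 41518/8945]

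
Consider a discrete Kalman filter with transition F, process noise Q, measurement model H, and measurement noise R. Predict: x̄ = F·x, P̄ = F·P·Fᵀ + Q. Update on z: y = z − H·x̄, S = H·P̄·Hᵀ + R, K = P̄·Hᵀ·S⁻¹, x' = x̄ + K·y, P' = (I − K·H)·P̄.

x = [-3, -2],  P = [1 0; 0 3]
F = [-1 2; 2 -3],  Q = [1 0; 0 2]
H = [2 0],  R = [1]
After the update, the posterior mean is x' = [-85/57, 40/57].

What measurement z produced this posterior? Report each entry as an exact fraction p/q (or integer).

x̄ = F·x = [-1, 0]
P̄ = F·P·Fᵀ + Q = [14 -20; -20 33]
S = H·P̄·Hᵀ + R = [57]
K = P̄·Hᵀ·S⁻¹ = [28/57; -40/57]
x' − x̄ = [-28/57, 40/57] = K·y
y = (KᵀK)⁻¹·Kᵀ·(x' − x̄) = [-1]
z = y + H·x̄ = [-1] + [-2] = [-3]

z = [-3]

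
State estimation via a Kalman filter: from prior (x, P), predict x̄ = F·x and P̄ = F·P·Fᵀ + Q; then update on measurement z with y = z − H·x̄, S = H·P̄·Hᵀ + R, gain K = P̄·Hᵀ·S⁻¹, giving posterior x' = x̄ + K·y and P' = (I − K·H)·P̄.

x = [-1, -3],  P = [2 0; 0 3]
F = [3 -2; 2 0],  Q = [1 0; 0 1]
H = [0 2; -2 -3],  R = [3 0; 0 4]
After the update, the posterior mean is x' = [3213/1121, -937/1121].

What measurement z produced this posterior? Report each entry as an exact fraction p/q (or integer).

z = [-1, -3]

x̄ = F·x = [3, -2]
P̄ = F·P·Fᵀ + Q = [31 12; 12 9]
S = H·P̄·Hᵀ + R = [39 -102; -102 353]
K = P̄·Hᵀ·S⁻¹ = [-508/1121 -458/1121; 384/1121 -51/1121]
x' − x̄ = [-150/1121, 1305/1121] = K·y
y = (KᵀK)⁻¹·Kᵀ·(x' − x̄) = [3, -3]
z = y + H·x̄ = [3, -3] + [-4, 0] = [-1, -3]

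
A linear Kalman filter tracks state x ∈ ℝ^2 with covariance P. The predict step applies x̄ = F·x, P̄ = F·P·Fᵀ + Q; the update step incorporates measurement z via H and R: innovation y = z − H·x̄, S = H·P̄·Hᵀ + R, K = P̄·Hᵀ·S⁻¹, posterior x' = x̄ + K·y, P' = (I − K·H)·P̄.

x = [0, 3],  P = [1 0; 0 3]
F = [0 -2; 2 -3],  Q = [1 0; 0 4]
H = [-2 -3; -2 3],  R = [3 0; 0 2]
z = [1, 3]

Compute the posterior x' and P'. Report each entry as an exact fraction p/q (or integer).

x' = [-21022/20489, 6105/20489]
P' = [5973/20489 894/20489; 894/20489 2830/20489]

x̄ = F·x = [-6, -9]
P̄ = F·P·Fᵀ + Q = [13 18; 18 35]
y = z − H·x̄ = [-38, 18]
S = H·P̄·Hᵀ + R = [586 -263; -263 153]
K = P̄·Hᵀ·S⁻¹ = [-4876/20489 -4632/20489; -3426/20489 3351/20489]
x' = x̄ + K·y = [-21022/20489, 6105/20489]
P' = (I − K·H)·P̄ = [5973/20489 894/20489; 894/20489 2830/20489]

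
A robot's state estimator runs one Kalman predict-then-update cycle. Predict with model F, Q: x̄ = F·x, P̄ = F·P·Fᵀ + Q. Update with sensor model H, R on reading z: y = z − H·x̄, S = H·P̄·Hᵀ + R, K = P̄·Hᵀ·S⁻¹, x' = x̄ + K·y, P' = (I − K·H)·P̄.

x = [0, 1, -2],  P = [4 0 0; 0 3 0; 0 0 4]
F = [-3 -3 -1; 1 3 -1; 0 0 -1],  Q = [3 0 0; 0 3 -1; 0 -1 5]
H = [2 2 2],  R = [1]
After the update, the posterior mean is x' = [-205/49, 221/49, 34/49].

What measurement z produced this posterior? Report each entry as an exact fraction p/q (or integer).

z = [2]

x̄ = F·x = [-1, 5, 2]
P̄ = F·P·Fᵀ + Q = [70 -35 4; -35 38 3; 4 3 9]
S = H·P̄·Hᵀ + R = [245]
K = P̄·Hᵀ·S⁻¹ = [78/245; 12/245; 32/245]
x' − x̄ = [-156/49, -24/49, -64/49] = K·y
y = (KᵀK)⁻¹·Kᵀ·(x' − x̄) = [-10]
z = y + H·x̄ = [-10] + [12] = [2]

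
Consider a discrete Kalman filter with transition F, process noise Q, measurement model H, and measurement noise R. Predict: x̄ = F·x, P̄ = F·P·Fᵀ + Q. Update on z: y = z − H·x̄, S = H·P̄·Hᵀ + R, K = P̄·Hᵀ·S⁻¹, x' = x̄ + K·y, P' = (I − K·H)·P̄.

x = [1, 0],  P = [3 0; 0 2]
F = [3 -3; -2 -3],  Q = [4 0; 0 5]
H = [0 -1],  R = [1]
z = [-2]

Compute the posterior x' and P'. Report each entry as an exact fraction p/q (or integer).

x' = [3, 17/9]
P' = [49 0; 0 35/36]

x̄ = F·x = [3, -2]
P̄ = F·P·Fᵀ + Q = [49 0; 0 35]
y = z − H·x̄ = [-4]
S = H·P̄·Hᵀ + R = [36]
K = P̄·Hᵀ·S⁻¹ = [0; -35/36]
x' = x̄ + K·y = [3, 17/9]
P' = (I − K·H)·P̄ = [49 0; 0 35/36]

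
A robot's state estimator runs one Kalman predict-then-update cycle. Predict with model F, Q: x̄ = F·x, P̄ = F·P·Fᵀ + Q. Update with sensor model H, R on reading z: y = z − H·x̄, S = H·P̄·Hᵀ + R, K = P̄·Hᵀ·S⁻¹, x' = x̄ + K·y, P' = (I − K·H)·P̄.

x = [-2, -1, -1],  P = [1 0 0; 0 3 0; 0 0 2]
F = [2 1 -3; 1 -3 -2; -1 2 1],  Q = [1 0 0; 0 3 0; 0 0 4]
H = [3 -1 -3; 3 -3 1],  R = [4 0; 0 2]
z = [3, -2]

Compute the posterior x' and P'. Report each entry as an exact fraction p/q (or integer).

x̄ = F·x = [-2, 3, -1]
P̄ = F·P·Fᵀ + Q = [26 5 -2; 5 39 -23; -2 -23 19]
y = z − H·x̄ = [9, 14]
S = H·P̄·Hᵀ + R = [316 62; 62 642]
K = P̄·Hᵀ·S⁻¹ = [11734/49757 7189/99514; 9160/49757 -21145/99514; -7691/49757 7098/49757]
x' = x̄ + K·y = [56415/49757, 83696/49757, -19604/49757]
P' = (I − K·H)·P̄ = [294863/99514 340135/99514 75097/49757; 340135/99514 413521/99514 88934/49757; 75097/49757 88934/49757 55707/49757]

x' = [56415/49757, 83696/49757, -19604/49757]
P' = [294863/99514 340135/99514 75097/49757; 340135/99514 413521/99514 88934/49757; 75097/49757 88934/49757 55707/49757]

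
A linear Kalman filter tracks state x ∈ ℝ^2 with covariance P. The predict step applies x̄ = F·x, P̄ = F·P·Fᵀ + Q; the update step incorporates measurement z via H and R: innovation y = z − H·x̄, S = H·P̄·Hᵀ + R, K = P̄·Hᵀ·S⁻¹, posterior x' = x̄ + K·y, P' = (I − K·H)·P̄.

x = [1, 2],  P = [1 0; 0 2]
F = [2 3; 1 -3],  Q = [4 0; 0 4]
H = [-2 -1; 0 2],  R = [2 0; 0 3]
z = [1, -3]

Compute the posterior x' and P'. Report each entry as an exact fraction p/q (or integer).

x̄ = F·x = [8, -5]
P̄ = F·P·Fᵀ + Q = [26 -16; -16 23]
y = z − H·x̄ = [12, 7]
S = H·P̄·Hᵀ + R = [65 18; 18 95]
K = P̄·Hᵀ·S⁻¹ = [-2844/5851 -1432/5851; 27/5851 2828/5851]
x' = x̄ + K·y = [2656/5851, -9135/5851]
P' = (I − K·H)·P̄ = [3918/5851 -2148/5851; -2148/5851 4242/5851]

x' = [2656/5851, -9135/5851]
P' = [3918/5851 -2148/5851; -2148/5851 4242/5851]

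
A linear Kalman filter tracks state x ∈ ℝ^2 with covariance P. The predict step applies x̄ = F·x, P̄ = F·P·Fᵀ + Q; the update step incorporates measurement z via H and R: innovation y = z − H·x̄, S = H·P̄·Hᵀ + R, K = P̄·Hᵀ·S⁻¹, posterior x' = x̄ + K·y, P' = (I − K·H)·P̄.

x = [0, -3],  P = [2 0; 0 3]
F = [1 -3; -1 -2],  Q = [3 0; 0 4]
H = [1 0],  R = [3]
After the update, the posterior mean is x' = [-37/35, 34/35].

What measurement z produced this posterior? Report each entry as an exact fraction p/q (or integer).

x̄ = F·x = [9, 6]
P̄ = F·P·Fᵀ + Q = [32 16; 16 18]
S = H·P̄·Hᵀ + R = [35]
K = P̄·Hᵀ·S⁻¹ = [32/35; 16/35]
x' − x̄ = [-352/35, -176/35] = K·y
y = (KᵀK)⁻¹·Kᵀ·(x' − x̄) = [-11]
z = y + H·x̄ = [-11] + [9] = [-2]

z = [-2]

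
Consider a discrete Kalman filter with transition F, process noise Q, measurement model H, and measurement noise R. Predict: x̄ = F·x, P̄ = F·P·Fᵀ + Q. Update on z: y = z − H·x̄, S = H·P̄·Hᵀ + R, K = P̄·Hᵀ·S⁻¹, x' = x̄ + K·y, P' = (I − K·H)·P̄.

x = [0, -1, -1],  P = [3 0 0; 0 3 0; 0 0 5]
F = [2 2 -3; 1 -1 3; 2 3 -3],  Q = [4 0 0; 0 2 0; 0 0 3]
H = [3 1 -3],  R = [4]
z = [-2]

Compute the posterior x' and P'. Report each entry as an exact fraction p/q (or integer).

x̄ = F·x = [1, -2, 0]
P̄ = F·P·Fᵀ + Q = [73 -45 75; -45 53 -48; 75 -48 87]
y = z − H·x̄ = [-3]
S = H·P̄·Hᵀ + R = [165]
K = P̄·Hᵀ·S⁻¹ = [-17/55; 62/165; -28/55]
x' = x̄ + K·y = [106/55, -172/55, 84/55]
P' = (I − K·H)·P̄ = [3148/55 -1421/55 2697/55; -1421/55 4901/165 -904/55; 2697/55 -904/55 2433/55]

x' = [106/55, -172/55, 84/55]
P' = [3148/55 -1421/55 2697/55; -1421/55 4901/165 -904/55; 2697/55 -904/55 2433/55]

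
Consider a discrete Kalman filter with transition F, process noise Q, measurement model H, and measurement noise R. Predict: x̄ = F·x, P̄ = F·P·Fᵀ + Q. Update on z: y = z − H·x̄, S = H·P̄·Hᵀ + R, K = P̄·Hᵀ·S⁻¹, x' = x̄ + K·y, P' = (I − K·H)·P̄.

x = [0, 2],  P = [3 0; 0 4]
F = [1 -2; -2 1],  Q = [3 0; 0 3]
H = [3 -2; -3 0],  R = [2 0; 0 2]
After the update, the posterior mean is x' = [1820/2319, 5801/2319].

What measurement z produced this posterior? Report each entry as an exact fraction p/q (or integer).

z = [-3, -3]

x̄ = F·x = [-4, 2]
P̄ = F·P·Fᵀ + Q = [22 -14; -14 19]
S = H·P̄·Hᵀ + R = [444 -282; -282 200]
K = P̄·Hᵀ·S⁻¹ = [47/2319 -233/773; -1039/2319 -326/773]
x' − x̄ = [11096/2319, 1163/2319] = K·y
y = (KᵀK)⁻¹·Kᵀ·(x' − x̄) = [13, -15]
z = y + H·x̄ = [13, -15] + [-16, 12] = [-3, -3]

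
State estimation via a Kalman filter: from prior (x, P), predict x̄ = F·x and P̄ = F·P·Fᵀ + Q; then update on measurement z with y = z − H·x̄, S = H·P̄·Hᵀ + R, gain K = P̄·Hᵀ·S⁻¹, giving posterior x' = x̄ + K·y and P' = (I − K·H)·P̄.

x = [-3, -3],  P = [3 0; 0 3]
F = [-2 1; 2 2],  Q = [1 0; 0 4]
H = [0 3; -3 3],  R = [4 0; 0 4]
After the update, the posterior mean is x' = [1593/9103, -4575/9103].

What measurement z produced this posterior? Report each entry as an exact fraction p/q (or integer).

z = [-1, -2]

x̄ = F·x = [3, -12]
P̄ = F·P·Fᵀ + Q = [16 -6; -6 28]
S = H·P̄·Hᵀ + R = [256 306; 306 508]
K = P̄·Hᵀ·S⁻¹ = [2763/9103 -2847/9103; 2865/9103 102/9103]
x' − x̄ = [-25716/9103, 104661/9103] = K·y
y = (KᵀK)⁻¹·Kᵀ·(x' − x̄) = [35, 43]
z = y + H·x̄ = [35, 43] + [-36, -45] = [-1, -2]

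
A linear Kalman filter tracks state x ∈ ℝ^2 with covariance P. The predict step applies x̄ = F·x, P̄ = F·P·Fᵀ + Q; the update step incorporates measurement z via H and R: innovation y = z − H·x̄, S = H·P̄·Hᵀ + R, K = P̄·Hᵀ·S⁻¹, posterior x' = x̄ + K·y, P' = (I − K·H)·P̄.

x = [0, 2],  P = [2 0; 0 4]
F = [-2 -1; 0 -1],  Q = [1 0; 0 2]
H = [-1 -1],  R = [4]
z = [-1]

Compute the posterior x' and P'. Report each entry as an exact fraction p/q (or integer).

x' = [23/31, -12/31]
P' = [114/31 -46/31; -46/31 86/31]

x̄ = F·x = [-2, -2]
P̄ = F·P·Fᵀ + Q = [13 4; 4 6]
y = z − H·x̄ = [-5]
S = H·P̄·Hᵀ + R = [31]
K = P̄·Hᵀ·S⁻¹ = [-17/31; -10/31]
x' = x̄ + K·y = [23/31, -12/31]
P' = (I − K·H)·P̄ = [114/31 -46/31; -46/31 86/31]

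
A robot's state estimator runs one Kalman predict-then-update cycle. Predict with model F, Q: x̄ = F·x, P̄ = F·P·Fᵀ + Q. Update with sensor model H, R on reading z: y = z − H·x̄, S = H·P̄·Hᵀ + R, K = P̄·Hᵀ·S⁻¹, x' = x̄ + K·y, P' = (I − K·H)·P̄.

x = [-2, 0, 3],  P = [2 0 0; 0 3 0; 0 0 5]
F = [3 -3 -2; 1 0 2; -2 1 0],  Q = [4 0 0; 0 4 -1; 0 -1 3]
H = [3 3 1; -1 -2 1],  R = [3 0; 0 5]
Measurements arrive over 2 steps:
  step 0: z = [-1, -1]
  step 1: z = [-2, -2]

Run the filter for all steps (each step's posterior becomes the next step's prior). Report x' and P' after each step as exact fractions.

step 0: x̄ = F·x = [-12, 4, 4]
step 0: P̄ = F·P·Fᵀ + Q = [69 -14 -21; -14 26 -5; -21 -5 14]
step 0: y = z − H·x̄ = [19, -9]
step 0: S = H·P̄·Hᵀ + R = [464 -270; -270 198]
step 0: K = P̄·Hᵀ·S⁻¹ = [327/527 2528/4743; -152/527 -5791/9486; -29/1054 100/527]
step 0: x' = x̄ + K·y = [-2639/527, 4231/1054, 1865/1054]
step 0: P' = (I − K·H)·P̄ = [60211/4743 -48931/4743 -2779/527; -48931/4743 82439/9486 4229/1054; -2779/527 4229/1054 1950/527]
step 1: x̄ = F·x = [-32257/1054, -774/527, 477/34]
step 1: P̄ = F·P·Fᵀ + Q = [535845/1054 14333/1581 -7623/34; 14333/1581 49339/4743 -129/17; -7623/34 -129/17 3527/34]
step 1: y = z − H·x̄ = [42260/527, -26124/527]
step 1: S = H·P̄·Hᵀ + R = [1869956/527 -3195908/1581; -3195908/1581 5567167/4743]
step 1: K = P̄·Hᵀ·S⁻¹ = [49085553/93230261 24905469/93230261; -76242137/372921044 -35801185/93230261; -2040341/186460522 25496355/93230261]
step 1: x' = x̄ + K·y = [-303374827/186460522, 109320223/93230261, -75450659/186460522]
step 1: P' = (I − K·H)·P̄ = [1801916197/186460522 -716220616/93230261 -813911577/186460522; -716220616/93230261 2389365429/372921044 598912347/186460522; -813911577/186460522 598912347/186460522 638876667/186460522]

step 0: x' = [-2639/527, 4231/1054, 1865/1054], P' = [60211/4743 -48931/4743 -2779/527; -48931/4743 82439/9486 4229/1054; -2779/527 4229/1054 1950/527]
step 1: x' = [-303374827/186460522, 109320223/93230261, -75450659/186460522], P' = [1801916197/186460522 -716220616/93230261 -813911577/186460522; -716220616/93230261 2389365429/372921044 598912347/186460522; -813911577/186460522 598912347/186460522 638876667/186460522]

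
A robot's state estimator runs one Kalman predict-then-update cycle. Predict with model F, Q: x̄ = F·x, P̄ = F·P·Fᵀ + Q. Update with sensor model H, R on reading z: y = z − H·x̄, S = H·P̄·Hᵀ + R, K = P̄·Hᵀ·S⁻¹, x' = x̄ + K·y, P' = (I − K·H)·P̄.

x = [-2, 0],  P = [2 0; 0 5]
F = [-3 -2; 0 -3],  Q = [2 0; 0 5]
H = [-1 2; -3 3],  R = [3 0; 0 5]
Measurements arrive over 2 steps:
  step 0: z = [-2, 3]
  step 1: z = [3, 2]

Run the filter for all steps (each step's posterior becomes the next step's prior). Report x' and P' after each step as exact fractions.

step 0: x' = [-6508/2265, -4904/2265], P' = [2092/453 1646/453; 1646/453 1438/453]
step 1: x' = [15106034/7960595, 19394404/7960595], P' = [7519334/1592119 5828194/1592119; 5828194/1592119 10005193/3184238]

step 0: x̄ = F·x = [6, 0]
step 0: P̄ = F·P·Fᵀ + Q = [40 30; 30 50]
step 0: y = z − H·x̄ = [4, 21]
step 0: S = H·P̄·Hᵀ + R = [123 150; 150 275]
step 0: K = P̄·Hᵀ·S⁻¹ = [400/453 -446/755; 410/453 -208/755]
step 0: x' = x̄ + K·y = [-6508/2265, -4904/2265]
step 0: P' = (I − K·H)·P̄ = [2092/453 1646/453; 1646/453 1438/453]
step 1: x̄ = F·x = [29332/2265, 4904/755]
step 1: P̄ = F·P·Fᵀ + Q = [45238/453 7814/151; 7814/151 5069/151]
step 1: y = z − H·x̄ = [6703/2265, 3226/151]
step 1: S = H·P̄·Hᵀ + R = [13657/453 5326/151; 5326/151 41438/151]
step 1: K = P̄·Hᵀ·S⁻¹ = [1379018/1592119 -1014684/1592119; 1392333/1592119 -990717/3184238]
step 1: x' = x̄ + K·y = [15106034/7960595, 19394404/7960595]
step 1: P' = (I − K·H)·P̄ = [7519334/1592119 5828194/1592119; 5828194/1592119 10005193/3184238]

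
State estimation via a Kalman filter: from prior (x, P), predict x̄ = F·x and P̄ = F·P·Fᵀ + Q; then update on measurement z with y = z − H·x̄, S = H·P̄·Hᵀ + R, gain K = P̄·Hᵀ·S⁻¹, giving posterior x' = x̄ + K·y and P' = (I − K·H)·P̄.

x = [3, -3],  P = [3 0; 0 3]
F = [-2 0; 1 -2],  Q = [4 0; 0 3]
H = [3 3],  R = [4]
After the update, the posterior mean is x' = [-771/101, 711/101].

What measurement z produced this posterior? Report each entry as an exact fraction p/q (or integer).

x̄ = F·x = [-6, 9]
P̄ = F·P·Fᵀ + Q = [16 -6; -6 18]
S = H·P̄·Hᵀ + R = [202]
K = P̄·Hᵀ·S⁻¹ = [15/101; 18/101]
x' − x̄ = [-165/101, -198/101] = K·y
y = (KᵀK)⁻¹·Kᵀ·(x' − x̄) = [-11]
z = y + H·x̄ = [-11] + [9] = [-2]

z = [-2]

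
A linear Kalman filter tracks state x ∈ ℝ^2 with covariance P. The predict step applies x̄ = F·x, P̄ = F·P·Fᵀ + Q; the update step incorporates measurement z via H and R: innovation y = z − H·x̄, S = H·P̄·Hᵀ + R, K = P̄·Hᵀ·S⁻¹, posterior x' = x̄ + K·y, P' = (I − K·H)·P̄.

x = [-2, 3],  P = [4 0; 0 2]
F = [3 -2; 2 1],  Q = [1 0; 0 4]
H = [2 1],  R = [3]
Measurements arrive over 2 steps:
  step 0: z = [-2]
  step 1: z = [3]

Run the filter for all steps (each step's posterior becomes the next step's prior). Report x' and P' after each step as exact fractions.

step 0: x̄ = F·x = [-12, -1]
step 0: P̄ = F·P·Fᵀ + Q = [45 20; 20 22]
step 0: y = z − H·x̄ = [23]
step 0: S = H·P̄·Hᵀ + R = [285]
step 0: K = P̄·Hᵀ·S⁻¹ = [22/57; 62/285]
step 0: x' = x̄ + K·y = [-178/57, 1141/285]
step 0: P' = (I − K·H)·P̄ = [145/57 -224/57; -224/57 2426/285]
step 1: x̄ = F·x = [-4952/285, -213/95]
step 1: P̄ = F·P·Fᵀ + Q = [29954/285 206/95; 206/95 662/95]
step 1: y = z − H·x̄ = [11398/285]
step 1: S = H·P̄·Hᵀ + R = [125129/285]
step 1: K = P̄·Hᵀ·S⁻¹ = [60526/125129; 3222/125129]
step 1: x' = x̄ + K·y = [246444/125129, -151695/125129]
step 1: P' = (I − K·H)·P̄ = [297254/125129 -412930/125129; -412930/125129 835526/125129]

step 0: x' = [-178/57, 1141/285], P' = [145/57 -224/57; -224/57 2426/285]
step 1: x' = [246444/125129, -151695/125129], P' = [297254/125129 -412930/125129; -412930/125129 835526/125129]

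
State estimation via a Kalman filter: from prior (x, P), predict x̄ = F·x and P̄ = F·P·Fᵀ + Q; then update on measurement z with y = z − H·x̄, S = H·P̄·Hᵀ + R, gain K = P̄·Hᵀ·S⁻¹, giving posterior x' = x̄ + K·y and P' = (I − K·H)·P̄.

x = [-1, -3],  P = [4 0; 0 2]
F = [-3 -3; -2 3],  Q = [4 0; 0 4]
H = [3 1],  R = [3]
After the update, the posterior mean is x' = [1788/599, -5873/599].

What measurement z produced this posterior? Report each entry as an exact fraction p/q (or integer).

z = [-1]

x̄ = F·x = [12, -7]
P̄ = F·P·Fᵀ + Q = [58 6; 6 38]
S = H·P̄·Hᵀ + R = [599]
K = P̄·Hᵀ·S⁻¹ = [180/599; 56/599]
x' − x̄ = [-5400/599, -1680/599] = K·y
y = (KᵀK)⁻¹·Kᵀ·(x' − x̄) = [-30]
z = y + H·x̄ = [-30] + [29] = [-1]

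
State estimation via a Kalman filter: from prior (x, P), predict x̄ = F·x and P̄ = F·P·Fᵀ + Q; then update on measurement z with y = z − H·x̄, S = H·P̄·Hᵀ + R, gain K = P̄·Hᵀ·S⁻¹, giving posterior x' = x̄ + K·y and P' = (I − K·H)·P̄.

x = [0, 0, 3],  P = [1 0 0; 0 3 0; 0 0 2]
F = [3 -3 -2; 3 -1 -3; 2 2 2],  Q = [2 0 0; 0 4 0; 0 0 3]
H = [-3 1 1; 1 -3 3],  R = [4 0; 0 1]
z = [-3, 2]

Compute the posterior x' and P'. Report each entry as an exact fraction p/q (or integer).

x' = [218/597, -8359/6567, -4600/6567]
P' = [44390/10149 67798/10149 52924/10149; 67798/10149 1242046/111639 986056/111639; 52924/10149 986056/111639 797248/111639]

x̄ = F·x = [-6, -9, 6]
P̄ = F·P·Fᵀ + Q = [46 30 -20; 30 34 -12; -20 -12 27]
y = z − H·x̄ = [-18, -37]
S = H·P̄·Hᵀ + R = [395 301; 301 512]
K = P̄·Hᵀ·S⁻¹ = [-3112/10149 -232/10149; -2308/111639 -22192/111639; 9203/111639 15740/111639]
x' = x̄ + K·y = [218/597, -8359/6567, -4600/6567]
P' = (I − K·H)·P̄ = [44390/10149 67798/10149 52924/10149; 67798/10149 1242046/111639 986056/111639; 52924/10149 986056/111639 797248/111639]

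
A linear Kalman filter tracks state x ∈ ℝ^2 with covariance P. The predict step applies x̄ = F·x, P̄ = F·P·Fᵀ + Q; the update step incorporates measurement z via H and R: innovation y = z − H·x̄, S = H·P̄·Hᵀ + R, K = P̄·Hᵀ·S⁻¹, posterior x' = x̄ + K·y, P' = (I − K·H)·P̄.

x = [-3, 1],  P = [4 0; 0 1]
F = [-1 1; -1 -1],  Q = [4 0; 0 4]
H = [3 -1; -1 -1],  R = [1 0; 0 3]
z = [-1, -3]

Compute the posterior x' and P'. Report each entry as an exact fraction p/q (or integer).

x' = [16/31, 74/31]
P' = [7/31 13/31; 13/31 227/155]

x̄ = F·x = [4, 2]
P̄ = F·P·Fᵀ + Q = [9 3; 3 9]
y = z − H·x̄ = [-11, 3]
S = H·P̄·Hᵀ + R = [73 -24; -24 27]
K = P̄·Hᵀ·S⁻¹ = [8/31 -20/93; -32/155 -292/465]
x' = x̄ + K·y = [16/31, 74/31]
P' = (I − K·H)·P̄ = [7/31 13/31; 13/31 227/155]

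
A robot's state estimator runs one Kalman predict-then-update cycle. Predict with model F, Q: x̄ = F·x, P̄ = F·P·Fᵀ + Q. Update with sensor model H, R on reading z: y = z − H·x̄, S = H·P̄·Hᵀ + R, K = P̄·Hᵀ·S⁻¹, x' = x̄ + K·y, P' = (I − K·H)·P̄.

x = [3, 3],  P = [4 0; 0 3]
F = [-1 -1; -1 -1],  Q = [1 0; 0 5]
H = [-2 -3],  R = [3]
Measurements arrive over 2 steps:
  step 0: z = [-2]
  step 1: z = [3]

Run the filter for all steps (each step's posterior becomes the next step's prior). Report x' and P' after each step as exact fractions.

step 0: x' = [-178/227, 238/227], P' = [447/227 -261/227; -261/227 224/227]
step 1: x' = [-6117/15529, -11070/15529], P' = [19389/15529 -11727/15529; -11727/15529 11968/15529]

step 0: x̄ = F·x = [-6, -6]
step 0: P̄ = F·P·Fᵀ + Q = [8 7; 7 12]
step 0: y = z − H·x̄ = [-32]
step 0: S = H·P̄·Hᵀ + R = [227]
step 0: K = P̄·Hᵀ·S⁻¹ = [-37/227; -50/227]
step 0: x' = x̄ + K·y = [-178/227, 238/227]
step 0: P' = (I − K·H)·P̄ = [447/227 -261/227; -261/227 224/227]
step 1: x̄ = F·x = [-60/227, -60/227]
step 1: P̄ = F·P·Fᵀ + Q = [376/227 149/227; 149/227 1284/227]
step 1: y = z − H·x̄ = [381/227]
step 1: S = H·P̄·Hᵀ + R = [15529/227]
step 1: K = P̄·Hᵀ·S⁻¹ = [-1199/15529; -4150/15529]
step 1: x' = x̄ + K·y = [-6117/15529, -11070/15529]
step 1: P' = (I − K·H)·P̄ = [19389/15529 -11727/15529; -11727/15529 11968/15529]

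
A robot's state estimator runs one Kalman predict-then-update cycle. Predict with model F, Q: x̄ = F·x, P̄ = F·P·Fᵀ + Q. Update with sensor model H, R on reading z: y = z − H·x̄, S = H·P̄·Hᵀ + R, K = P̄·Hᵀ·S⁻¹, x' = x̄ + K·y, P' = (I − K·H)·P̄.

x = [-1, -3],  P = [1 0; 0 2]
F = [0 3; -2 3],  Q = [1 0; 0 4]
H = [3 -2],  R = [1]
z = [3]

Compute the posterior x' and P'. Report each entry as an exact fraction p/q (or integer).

x' = [-17/5, -97/15]
P' = [233/20 173/10; 173/10 389/15]

x̄ = F·x = [-9, -7]
P̄ = F·P·Fᵀ + Q = [19 18; 18 26]
y = z − H·x̄ = [16]
S = H·P̄·Hᵀ + R = [60]
K = P̄·Hᵀ·S⁻¹ = [7/20; 1/30]
x' = x̄ + K·y = [-17/5, -97/15]
P' = (I − K·H)·P̄ = [233/20 173/10; 173/10 389/15]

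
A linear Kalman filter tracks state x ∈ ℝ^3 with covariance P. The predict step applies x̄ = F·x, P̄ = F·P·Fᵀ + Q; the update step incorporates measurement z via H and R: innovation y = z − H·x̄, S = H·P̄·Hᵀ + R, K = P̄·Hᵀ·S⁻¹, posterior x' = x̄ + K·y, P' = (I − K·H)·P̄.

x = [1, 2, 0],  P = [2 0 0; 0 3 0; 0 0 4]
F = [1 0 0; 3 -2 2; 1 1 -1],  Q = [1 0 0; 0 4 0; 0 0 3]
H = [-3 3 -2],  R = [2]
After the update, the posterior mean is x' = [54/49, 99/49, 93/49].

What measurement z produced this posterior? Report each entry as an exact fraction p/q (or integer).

z = [-1]

x̄ = F·x = [1, -1, 3]
P̄ = F·P·Fᵀ + Q = [3 6 2; 6 50 -8; 2 -8 12]
S = H·P̄·Hᵀ + R = [539]
K = P̄·Hᵀ·S⁻¹ = [5/539; 148/539; -54/539]
x' − x̄ = [5/49, 148/49, -54/49] = K·y
y = (KᵀK)⁻¹·Kᵀ·(x' − x̄) = [11]
z = y + H·x̄ = [11] + [-12] = [-1]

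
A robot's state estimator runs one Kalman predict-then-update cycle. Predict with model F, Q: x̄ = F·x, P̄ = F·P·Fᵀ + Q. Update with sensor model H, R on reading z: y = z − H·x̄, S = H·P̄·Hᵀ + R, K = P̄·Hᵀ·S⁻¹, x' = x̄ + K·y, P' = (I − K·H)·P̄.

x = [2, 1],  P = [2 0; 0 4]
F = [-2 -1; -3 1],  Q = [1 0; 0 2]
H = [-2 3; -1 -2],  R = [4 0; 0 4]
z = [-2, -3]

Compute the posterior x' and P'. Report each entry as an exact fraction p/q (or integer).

x̄ = F·x = [-5, -5]
P̄ = F·P·Fᵀ + Q = [13 8; 8 24]
y = z − H·x̄ = [3, -18]
S = H·P̄·Hᵀ + R = [176 -110; -110 145]
K = P̄·Hᵀ·S⁻¹ = [-174/671 -121/305; 98/671 -84/305]
x' = x̄ + K·y = [4573/3355, 1327/3355]
P' = (I − K·H)·P̄ = [3276/3355 1024/3355; 1024/3355 1336/3355]

x' = [4573/3355, 1327/3355]
P' = [3276/3355 1024/3355; 1024/3355 1336/3355]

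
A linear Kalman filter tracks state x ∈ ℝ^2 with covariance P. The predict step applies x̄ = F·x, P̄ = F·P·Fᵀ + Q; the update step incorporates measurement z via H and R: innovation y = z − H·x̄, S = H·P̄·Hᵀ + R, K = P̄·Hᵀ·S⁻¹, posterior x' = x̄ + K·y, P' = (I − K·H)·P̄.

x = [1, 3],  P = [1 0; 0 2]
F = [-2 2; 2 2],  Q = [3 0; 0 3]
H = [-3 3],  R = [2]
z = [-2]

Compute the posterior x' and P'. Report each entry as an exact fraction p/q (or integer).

x' = [631/100, 569/100]
P' = [1911/200 1889/200; 1889/200 1911/200]

x̄ = F·x = [4, 8]
P̄ = F·P·Fᵀ + Q = [15 4; 4 15]
y = z − H·x̄ = [-14]
S = H·P̄·Hᵀ + R = [200]
K = P̄·Hᵀ·S⁻¹ = [-33/200; 33/200]
x' = x̄ + K·y = [631/100, 569/100]
P' = (I − K·H)·P̄ = [1911/200 1889/200; 1889/200 1911/200]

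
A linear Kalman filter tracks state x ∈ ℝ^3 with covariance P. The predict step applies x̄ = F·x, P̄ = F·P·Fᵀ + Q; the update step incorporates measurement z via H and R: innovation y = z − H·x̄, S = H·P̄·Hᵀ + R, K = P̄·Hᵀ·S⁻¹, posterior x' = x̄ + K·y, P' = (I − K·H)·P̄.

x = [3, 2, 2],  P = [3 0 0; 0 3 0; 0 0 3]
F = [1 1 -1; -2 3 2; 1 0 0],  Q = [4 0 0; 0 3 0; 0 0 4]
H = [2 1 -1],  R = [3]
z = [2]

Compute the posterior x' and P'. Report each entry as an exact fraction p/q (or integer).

x' = [53/26, 73/52, 347/104]
P' = [119/13 -174/13 113/26; -174/13 675/26 -123/52; 113/26 -123/52 679/104]

x̄ = F·x = [3, 4, 3]
P̄ = F·P·Fᵀ + Q = [13 -3 3; -3 54 -6; 3 -6 7]
y = z − H·x̄ = [-5]
S = H·P̄·Hᵀ + R = [104]
K = P̄·Hᵀ·S⁻¹ = [5/26; 27/52; -7/104]
x' = x̄ + K·y = [53/26, 73/52, 347/104]
P' = (I − K·H)·P̄ = [119/13 -174/13 113/26; -174/13 675/26 -123/52; 113/26 -123/52 679/104]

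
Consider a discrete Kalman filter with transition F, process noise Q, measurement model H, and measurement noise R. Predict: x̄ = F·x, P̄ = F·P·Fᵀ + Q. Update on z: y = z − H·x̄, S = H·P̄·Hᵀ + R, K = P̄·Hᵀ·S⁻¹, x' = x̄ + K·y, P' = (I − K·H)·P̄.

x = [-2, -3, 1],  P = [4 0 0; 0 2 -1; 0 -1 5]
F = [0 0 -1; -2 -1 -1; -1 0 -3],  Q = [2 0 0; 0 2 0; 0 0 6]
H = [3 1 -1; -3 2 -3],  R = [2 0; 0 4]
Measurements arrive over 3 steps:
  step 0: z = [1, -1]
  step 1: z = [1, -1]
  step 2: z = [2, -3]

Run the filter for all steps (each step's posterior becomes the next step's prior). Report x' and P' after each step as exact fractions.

step 0: x' = [-709/11316, 14905/2829, 43699/11316], P' = [1289/5658 -3346/2829 -5135/5658; -3346/2829 46978/2829 34750/2829; -5135/5658 34750/2829 53465/5658]
step 1: x' = [26082563/66227511, -86542907/66227511, -64187042/66227511], P' = [11229284/66227511 -30873062/66227511 -25419404/66227511; -30873062/66227511 535119560/66227511 401503826/66227511; -25419404/66227511 401503826/66227511 325011872/66227511]
step 2: x' = [148463998482/222862066465, 40462162529/44572413293, 214560235221/222862066465], P' = [37420742706/222862066465 -19345950766/44572413293 -80093101942/222862066465; -19345950766/44572413293 332223327742/44572413293 248984981530/44572413293; -80093101942/222862066465 248984981530/44572413293 1012949788054/222862066465]

step 0: x̄ = F·x = [-1, 6, -1]
step 0: P̄ = F·P·Fᵀ + Q = [7 4 15; 4 23 20; 15 20 55]
step 0: y = z − H·x̄ = [-3, -19]
step 0: S = H·P̄·Hᵀ + R = [37 -30; -30 636]
step 0: K = P̄·Hᵀ·S⁻¹ = [385/1886 -923/11316; 365/943 -64/2829; 105/1886 -2995/11316]
step 0: x' = x̄ + K·y = [-709/11316, 14905/2829, 43699/11316]
step 0: P' = (I − K·H)·P̄ = [1289/5658 -3346/2829 -5135/5658; -3346/2829 46978/2829 34750/2829; -5135/5658 34750/2829 53465/5658]
step 1: x̄ = F·x = [-43699/11316, -33967/3772, -32597/2829]
step 1: P̄ = F·P·Fᵀ + Q = [64781/5658 37565/1886 77630/2829; 37565/1886 85195/1886 54806/943; 77630/2829 54806/943 242806/2829]
step 1: y = z − H·x̄ = [56963/5658, -109925/3772]
step 1: S = H·P̄·Hᵀ + R = [211240/2829 -142113/943; -142113/943 1164939/1886]
step 1: K = P̄·Hᵀ·S⁻¹ = [4705699/22075837 -4793941/66227511; 6832758/22075837 -10413293/66227511; 38957/22075837 -23942438/66227511]
step 1: x' = x̄ + K·y = [26082563/66227511, -86542907/66227511, -64187042/66227511]
step 1: P' = (I − K·H)·P̄ = [11229284/66227511 -30873062/66227511 -25419404/66227511; -30873062/66227511 535119560/66227511 401503826/66227511; -25419404/66227511 401503826/66227511 325011872/66227511]
step 2: x̄ = F·x = [64187042/66227511, 4693563/3153691, 166478563/66227511]
step 2: P̄ = F·P·Fᵀ + Q = [457466894/66227511 32175090/3153691 949616212/66227511; 32175090/3153691 76921018/3153691 94914132/3153691; 949616212/66227511 94914132/3153691 3181184774/66227511]
step 2: y = z − H·x̄ = [7807636/66227511, 98728212/22075837]
step 2: S = H·P̄·Hᵀ + R = [3416153744/66227511 -1659871810/22075837; -1659871810/22075837 8180249480/22075837]
step 2: K = P̄·Hᵀ·S⁻¹ = [222385061/1036567751 -16360607488/222862066465; 293028999/1036567751 -6117609202/44572413293; -19312061/1036567751 -77180060759/222862066465]
step 2: x' = x̄ + K·y = [148463998482/222862066465, 40462162529/44572413293, 214560235221/222862066465]
step 2: P' = (I − K·H)·P̄ = [37420742706/222862066465 -19345950766/44572413293 -80093101942/222862066465; -19345950766/44572413293 332223327742/44572413293 248984981530/44572413293; -80093101942/222862066465 248984981530/44572413293 1012949788054/222862066465]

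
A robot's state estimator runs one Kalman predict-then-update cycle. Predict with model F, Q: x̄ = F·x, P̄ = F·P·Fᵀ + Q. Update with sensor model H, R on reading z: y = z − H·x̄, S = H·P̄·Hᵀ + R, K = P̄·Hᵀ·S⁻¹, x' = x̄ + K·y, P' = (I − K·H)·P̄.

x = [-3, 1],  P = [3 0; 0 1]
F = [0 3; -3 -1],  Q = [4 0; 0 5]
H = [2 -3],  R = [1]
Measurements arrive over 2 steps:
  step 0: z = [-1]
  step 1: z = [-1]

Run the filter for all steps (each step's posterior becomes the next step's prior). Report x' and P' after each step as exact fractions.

step 0: x' = [1753/386, 1303/386], P' = [3793/386 2517/386; 2517/386 1713/386]
step 1: x' = [206449/438836, 279263/438836], P' = [1460329/438836 954003/438836; 954003/438836 671707/438836]

step 0: x̄ = F·x = [3, 8]
step 0: P̄ = F·P·Fᵀ + Q = [13 -3; -3 33]
step 0: y = z − H·x̄ = [17]
step 0: S = H·P̄·Hᵀ + R = [386]
step 0: K = P̄·Hᵀ·S⁻¹ = [35/386; -105/386]
step 0: x' = x̄ + K·y = [1753/386, 1303/386]
step 0: P' = (I − K·H)·P̄ = [3793/386 2517/386; 2517/386 1713/386]
step 1: x̄ = F·x = [3909/386, -17]
step 1: P̄ = F·P·Fᵀ + Q = [16961/386 -72; -72 137]
step 1: y = z − H·x̄ = [-13945/193]
step 1: S = H·P̄·Hᵀ + R = [438836/193]
step 1: K = P̄·Hᵀ·S⁻¹ = [58649/438836; -107115/438836]
step 1: x' = x̄ + K·y = [206449/438836, 279263/438836]
step 1: P' = (I − K·H)·P̄ = [1460329/438836 954003/438836; 954003/438836 671707/438836]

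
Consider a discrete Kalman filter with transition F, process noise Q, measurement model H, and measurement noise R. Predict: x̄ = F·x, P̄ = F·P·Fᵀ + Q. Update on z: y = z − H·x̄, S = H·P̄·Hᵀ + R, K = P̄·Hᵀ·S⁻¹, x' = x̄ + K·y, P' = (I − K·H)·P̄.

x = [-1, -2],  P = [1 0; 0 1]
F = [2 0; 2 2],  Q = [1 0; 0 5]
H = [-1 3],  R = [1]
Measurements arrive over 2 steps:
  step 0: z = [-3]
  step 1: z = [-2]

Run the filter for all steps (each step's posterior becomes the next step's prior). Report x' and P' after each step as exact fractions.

step 0: x' = [-107/99, -139/99], P' = [446/99 151/99; 151/99 62/99]
step 1: x' = [10782/21269, -10940/21269], P' = [122834/21269 42705/21269; 42705/21269 17174/21269]

step 0: x̄ = F·x = [-2, -6]
step 0: P̄ = F·P·Fᵀ + Q = [5 4; 4 13]
step 0: y = z − H·x̄ = [13]
step 0: S = H·P̄·Hᵀ + R = [99]
step 0: K = P̄·Hᵀ·S⁻¹ = [7/99; 35/99]
step 0: x' = x̄ + K·y = [-107/99, -139/99]
step 0: P' = (I − K·H)·P̄ = [446/99 151/99; 151/99 62/99]
step 1: x̄ = F·x = [-214/99, -164/33]
step 1: P̄ = F·P·Fᵀ + Q = [1883/99 796/33; 796/33 415/11]
step 1: y = z − H·x̄ = [1064/99]
step 1: S = H·P̄·Hᵀ + R = [21269/99]
step 1: K = P̄·Hᵀ·S⁻¹ = [5281/21269; 8817/21269]
step 1: x' = x̄ + K·y = [10782/21269, -10940/21269]
step 1: P' = (I − K·H)·P̄ = [122834/21269 42705/21269; 42705/21269 17174/21269]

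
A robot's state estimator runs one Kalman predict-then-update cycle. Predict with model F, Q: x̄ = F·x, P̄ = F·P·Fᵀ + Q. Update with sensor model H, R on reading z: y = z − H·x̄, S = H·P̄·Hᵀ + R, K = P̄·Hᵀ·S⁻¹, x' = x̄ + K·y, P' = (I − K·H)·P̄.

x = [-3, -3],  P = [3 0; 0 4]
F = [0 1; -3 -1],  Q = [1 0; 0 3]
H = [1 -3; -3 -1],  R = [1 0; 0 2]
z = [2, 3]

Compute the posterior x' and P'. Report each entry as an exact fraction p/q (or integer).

x' = [-11633/16127, -13960/16127]
P' = [2936/16127 454/16127; 454/16127 1762/16127]

x̄ = F·x = [-3, 12]
P̄ = F·P·Fᵀ + Q = [5 -4; -4 34]
y = z − H·x̄ = [41, 6]
S = H·P̄·Hᵀ + R = [336 55; 55 57]
K = P̄·Hᵀ·S⁻¹ = [1574/16127 -4631/16127; -4832/16127 -1562/16127]
x' = x̄ + K·y = [-11633/16127, -13960/16127]
P' = (I − K·H)·P̄ = [2936/16127 454/16127; 454/16127 1762/16127]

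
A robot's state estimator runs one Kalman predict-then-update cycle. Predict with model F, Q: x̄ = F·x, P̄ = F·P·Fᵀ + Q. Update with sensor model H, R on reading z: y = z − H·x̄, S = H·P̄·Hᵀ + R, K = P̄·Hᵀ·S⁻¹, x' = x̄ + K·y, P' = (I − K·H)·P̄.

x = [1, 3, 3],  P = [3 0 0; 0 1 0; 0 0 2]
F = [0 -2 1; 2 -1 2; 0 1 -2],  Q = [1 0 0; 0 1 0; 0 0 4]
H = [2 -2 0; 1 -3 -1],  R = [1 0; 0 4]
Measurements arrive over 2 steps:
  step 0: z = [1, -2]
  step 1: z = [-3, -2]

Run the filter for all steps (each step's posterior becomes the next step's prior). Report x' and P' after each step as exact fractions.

step 0: x̄ = F·x = [-3, 5, -3]
step 0: P̄ = F·P·Fᵀ + Q = [7 6 -6; 6 22 -9; -6 -9 13]
step 0: y = z − H·x̄ = [17, 13]
step 0: S = H·P̄·Hᵀ + R = [69 92; 92 144]
step 0: K = P̄·Hᵀ·S⁻¹ = [187/368 -23/64; 21/368 -25/64; 2/23 0]
step 0: x' = x̄ + K·y = [1423/1472, 1313/1472, -35/23]
step 0: P' = (I − K·H)·P̄ = [6163/1472 5789/1472 -142/23; 5789/1472 5747/1472 -143/23; -142/23 -143/23 287/23]
step 1: x̄ = F·x = [-2433/736, -2947/1472, 5793/1472]
step 1: P̄ = F·P·Fᵀ + Q = [19859/368 26329/736 -46995/736; 26329/736 46091/1472 -67897/1472; -46995/736 -67897/1472 121715/1472]
step 1: y = z − H·x̄ = [-289/736, -563/736]
step 1: S = H·P̄·Hᵀ + R = [20579/368 16585/368; 16585/368 21627/368]
step 1: K = P̄·Hᵀ·S⁻¹ = [612761/461956 -387391/461956; 785193/923912 -791367/923912; -1262737/923912 840039/923912]
step 1: x' = x̄ + K·y = [-2942733/923912, -3105341/1847824, 6978533/1847824]
step 1: P' = (I − K·H)·P̄ = [6701681/461956 12790601/923912 -21869313/923912; 12790601/923912 24796009/1847824 -42475889/1847824; -21869313/923912 -42475889/1847824 76968729/1847824]

step 0: x' = [1423/1472, 1313/1472, -35/23], P' = [6163/1472 5789/1472 -142/23; 5789/1472 5747/1472 -143/23; -142/23 -143/23 287/23]
step 1: x' = [-2942733/923912, -3105341/1847824, 6978533/1847824], P' = [6701681/461956 12790601/923912 -21869313/923912; 12790601/923912 24796009/1847824 -42475889/1847824; -21869313/923912 -42475889/1847824 76968729/1847824]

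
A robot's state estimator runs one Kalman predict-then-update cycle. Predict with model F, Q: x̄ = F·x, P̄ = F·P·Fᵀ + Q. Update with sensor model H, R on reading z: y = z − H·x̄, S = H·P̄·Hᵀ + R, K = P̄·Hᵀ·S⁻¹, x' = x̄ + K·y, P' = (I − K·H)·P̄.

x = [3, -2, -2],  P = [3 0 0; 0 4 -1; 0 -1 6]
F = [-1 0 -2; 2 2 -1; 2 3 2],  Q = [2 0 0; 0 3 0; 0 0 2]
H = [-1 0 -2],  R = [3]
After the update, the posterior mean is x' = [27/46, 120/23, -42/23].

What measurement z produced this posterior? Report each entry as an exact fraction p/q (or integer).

z = [3]

x̄ = F·x = [1, 4, -4]
P̄ = F·P·Fᵀ + Q = [29 10 -24; 10 41 23; -24 23 62]
S = H·P̄·Hᵀ + R = [184]
K = P̄·Hᵀ·S⁻¹ = [19/184; -7/23; -25/46]
x' − x̄ = [-19/46, 28/23, 50/23] = K·y
y = (KᵀK)⁻¹·Kᵀ·(x' − x̄) = [-4]
z = y + H·x̄ = [-4] + [7] = [3]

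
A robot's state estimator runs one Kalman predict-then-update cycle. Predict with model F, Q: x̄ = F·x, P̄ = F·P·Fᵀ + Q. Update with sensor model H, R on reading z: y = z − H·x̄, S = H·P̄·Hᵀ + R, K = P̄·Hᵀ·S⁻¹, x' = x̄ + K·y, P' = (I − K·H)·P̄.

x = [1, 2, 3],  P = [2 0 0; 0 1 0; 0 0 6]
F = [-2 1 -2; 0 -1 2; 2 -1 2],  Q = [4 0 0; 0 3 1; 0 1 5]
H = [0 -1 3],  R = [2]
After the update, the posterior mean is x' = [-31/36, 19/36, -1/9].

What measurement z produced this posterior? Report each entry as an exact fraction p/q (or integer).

z = [-1]

x̄ = F·x = [-6, 4, 6]
P̄ = F·P·Fᵀ + Q = [37 -25 -33; -25 28 26; -33 26 38]
S = H·P̄·Hᵀ + R = [216]
K = P̄·Hᵀ·S⁻¹ = [-37/108; 25/108; 11/27]
x' − x̄ = [185/36, -125/36, -55/9] = K·y
y = (KᵀK)⁻¹·Kᵀ·(x' − x̄) = [-15]
z = y + H·x̄ = [-15] + [14] = [-1]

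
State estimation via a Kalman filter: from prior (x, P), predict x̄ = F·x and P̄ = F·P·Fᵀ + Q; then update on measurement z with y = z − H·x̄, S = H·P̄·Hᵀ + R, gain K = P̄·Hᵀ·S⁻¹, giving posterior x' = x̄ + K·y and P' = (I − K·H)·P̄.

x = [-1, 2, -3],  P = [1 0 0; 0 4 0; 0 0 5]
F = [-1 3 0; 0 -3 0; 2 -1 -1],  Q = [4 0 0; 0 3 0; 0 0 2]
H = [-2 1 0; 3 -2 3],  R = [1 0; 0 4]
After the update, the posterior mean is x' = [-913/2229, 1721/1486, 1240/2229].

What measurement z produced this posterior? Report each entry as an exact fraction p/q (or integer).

x̄ = F·x = [7, -6, -1]
P̄ = F·P·Fᵀ + Q = [41 -36 -14; -36 39 12; -14 12 15]
S = H·P̄·Hᵀ + R = [348 -456; -456 700]
K = P̄·Hᵀ·S⁻¹ = [-802/2229 -47/2972; 775/2972 -33/743; 2303/4458 911/2972]
x' − x̄ = [-16516/2229, 10637/1486, 3469/2229] = K·y
y = (KᵀK)⁻¹·Kᵀ·(x' − x̄) = [22, -32]
z = y + H·x̄ = [22, -32] + [-20, 30] = [2, -2]

z = [2, -2]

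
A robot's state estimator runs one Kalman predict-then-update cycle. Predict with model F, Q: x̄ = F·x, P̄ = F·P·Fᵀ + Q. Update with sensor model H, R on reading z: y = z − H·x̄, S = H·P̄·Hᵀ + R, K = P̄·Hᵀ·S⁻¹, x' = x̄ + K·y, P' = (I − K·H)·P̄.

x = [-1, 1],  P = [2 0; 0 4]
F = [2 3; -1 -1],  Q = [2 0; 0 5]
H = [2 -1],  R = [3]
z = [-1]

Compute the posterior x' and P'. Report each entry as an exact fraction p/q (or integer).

x' = [-31/131, 129/262]
P' = [194/131 226/131; 226/131 1033/262]

x̄ = F·x = [1, 0]
P̄ = F·P·Fᵀ + Q = [46 -16; -16 11]
y = z − H·x̄ = [-3]
S = H·P̄·Hᵀ + R = [262]
K = P̄·Hᵀ·S⁻¹ = [54/131; -43/262]
x' = x̄ + K·y = [-31/131, 129/262]
P' = (I − K·H)·P̄ = [194/131 226/131; 226/131 1033/262]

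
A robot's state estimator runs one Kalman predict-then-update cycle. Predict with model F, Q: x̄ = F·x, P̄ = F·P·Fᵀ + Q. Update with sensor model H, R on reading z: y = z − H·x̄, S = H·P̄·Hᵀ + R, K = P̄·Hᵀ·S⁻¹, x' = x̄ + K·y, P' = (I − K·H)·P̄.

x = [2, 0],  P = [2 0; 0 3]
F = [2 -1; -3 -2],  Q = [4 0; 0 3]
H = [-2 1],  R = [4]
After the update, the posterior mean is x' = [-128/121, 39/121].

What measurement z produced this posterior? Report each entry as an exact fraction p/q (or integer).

x̄ = F·x = [4, -6]
P̄ = F·P·Fᵀ + Q = [15 -6; -6 33]
S = H·P̄·Hᵀ + R = [121]
K = P̄·Hᵀ·S⁻¹ = [-36/121; 45/121]
x' − x̄ = [-612/121, 765/121] = K·y
y = (KᵀK)⁻¹·Kᵀ·(x' − x̄) = [17]
z = y + H·x̄ = [17] + [-14] = [3]

z = [3]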